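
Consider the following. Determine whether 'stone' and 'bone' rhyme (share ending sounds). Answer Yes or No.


Rime (stressed vowel + following sounds) of 'stone': -one = /oʊn/
Rime of 'bone': -one = /oʊn/
/oʊn/ and /oʊn/ are the same ending sound, so the words rhyme.

Yes


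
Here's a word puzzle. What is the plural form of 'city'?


Apply rule: Change -y to -ies (consonant + y). 'city' becomes 'cities'.

cities


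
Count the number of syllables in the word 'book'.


Break 'book' into syllables: book -> book = 1 syllable

1 syllable


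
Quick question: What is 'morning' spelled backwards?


Reverse 'morning' character by character: 'gninrom'.

gninrom


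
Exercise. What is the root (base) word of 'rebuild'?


Remove prefix 're' from 'rebuild' to get root 'build'.

build


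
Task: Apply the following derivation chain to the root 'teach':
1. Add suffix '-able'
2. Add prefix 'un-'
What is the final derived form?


Step 1: Add suffix '-able' to 'teach' = 'teachable'
Step 2: Add prefix 'un-' to 'teachable' = 'unteachable'

unteachable


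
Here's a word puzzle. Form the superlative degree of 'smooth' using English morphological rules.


Apply superlative formation (add -est): 'smooth' -> 'smoothest'.

smoothest


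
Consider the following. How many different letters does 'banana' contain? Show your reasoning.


Unique letters in 'banana': {a, b, n} = 3 distinct letters.

3


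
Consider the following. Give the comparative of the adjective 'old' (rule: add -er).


Apply comparative formation (add -er): 'old' -> 'older'.

older


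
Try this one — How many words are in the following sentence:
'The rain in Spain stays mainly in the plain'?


Split into words: The | rain | in | Spain | stays | mainly | in | the | plain = 9 words.

9


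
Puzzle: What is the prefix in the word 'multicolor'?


The word 'multicolor' = 'multi' (prefix) + 'color' (root). The prefix is 'multi'.

multi


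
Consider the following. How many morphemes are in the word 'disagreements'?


Decomposition: dis- (prefix) + agree (root) + -ment (suffix) + -s (plural) = 4 morpheme(s)

4 morphemes


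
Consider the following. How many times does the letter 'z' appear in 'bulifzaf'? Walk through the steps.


Letter 'z' in 'bulifzaf': found at position(s) 6 = 1 occurrence(s).

1


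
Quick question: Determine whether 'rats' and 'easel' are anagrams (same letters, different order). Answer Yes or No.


Sorted letters of 'rats': 'arst'
Sorted letters of 'easel': 'aeels'
They do not match.

No


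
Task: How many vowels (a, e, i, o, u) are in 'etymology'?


Vowels in 'etymology': e, o, o = 3 vowels.

3


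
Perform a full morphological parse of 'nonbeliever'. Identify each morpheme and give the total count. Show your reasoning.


Step 1: Identify prefix: 'non' (meaning: not)
Step 2: Identify root: 'believe'
Step 3: Identify suffix(es): 'er'
Decomposition: non- (prefix: not) + believe (root) + -er (suffix: one who)
Total morphemes: 3

3 morphemes (non- (prefix: not) + believe (root) + -er (suffix: one who))


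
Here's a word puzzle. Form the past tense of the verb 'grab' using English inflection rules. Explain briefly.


Apply rule: Double final consonant and add -ed. 'grab' becomes 'grabbed'.

grabbed


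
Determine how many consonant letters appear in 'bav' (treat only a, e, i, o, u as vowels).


Consonants in 'bav': b, v = 2 consonants.

2


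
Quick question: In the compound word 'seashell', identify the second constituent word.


Split 'seashell' into 'sea' + 'shell'. The second part is 'shell'.

shell


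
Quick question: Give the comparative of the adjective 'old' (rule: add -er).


Apply comparative formation (add -er): 'old' -> 'older'.

older


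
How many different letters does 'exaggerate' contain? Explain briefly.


Unique letters in 'exaggerate': {a, e, g, r, t, x} = 6 distinct letters.

6


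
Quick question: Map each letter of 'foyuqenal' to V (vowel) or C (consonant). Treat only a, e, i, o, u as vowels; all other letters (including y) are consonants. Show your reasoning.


Letter mapping: f = C, o = V, y = C, u = V, q = C, e = V, n = C, a = V, l = C.

CVCVCVCVC


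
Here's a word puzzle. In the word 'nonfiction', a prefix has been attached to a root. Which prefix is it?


The word 'nonfiction' = 'non' (prefix) + 'fiction' (root). The prefix is 'non'.

non


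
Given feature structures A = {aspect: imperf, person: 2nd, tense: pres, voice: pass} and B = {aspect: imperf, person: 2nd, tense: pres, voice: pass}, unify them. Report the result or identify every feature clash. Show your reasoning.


Compare features:
aspect: A=imperf vs B=imperf -> unified: imperf
person: A=2nd vs B=2nd -> unified: 2nd
tense: A=pres vs B=pres -> unified: pres
voice: A=pass vs B=pass -> unified: pass
No clashes found.

Unified: {aspect: imperf, person: 2nd, tense: pres, voice: pass}


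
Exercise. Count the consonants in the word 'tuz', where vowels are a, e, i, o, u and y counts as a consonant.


Consonants in 'tuz': t, z = 2 consonants.

2


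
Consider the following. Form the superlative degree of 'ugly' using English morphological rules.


Apply superlative formation (consonant + y: change y to i, add -est): 'ugly' -> 'ugliest'.

ugliest


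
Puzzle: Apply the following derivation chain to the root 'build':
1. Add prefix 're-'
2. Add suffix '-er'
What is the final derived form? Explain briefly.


Step 1: Add prefix 're-' to 'build' = 'rebuild'
Step 2: Add suffix '-er' to 'rebuild' = 'rebuilder'

rebuilder


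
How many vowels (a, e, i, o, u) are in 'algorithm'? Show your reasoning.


Vowels in 'algorithm': a, o, i = 3 vowels.

3


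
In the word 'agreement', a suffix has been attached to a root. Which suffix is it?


The word 'agreement' = 'agree' (root) + '-ment' (suffix). The suffix is '-ment'.

ment


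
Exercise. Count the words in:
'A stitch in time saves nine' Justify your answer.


Split into words: A | stitch | in | time | saves | nine = 6 words.

6


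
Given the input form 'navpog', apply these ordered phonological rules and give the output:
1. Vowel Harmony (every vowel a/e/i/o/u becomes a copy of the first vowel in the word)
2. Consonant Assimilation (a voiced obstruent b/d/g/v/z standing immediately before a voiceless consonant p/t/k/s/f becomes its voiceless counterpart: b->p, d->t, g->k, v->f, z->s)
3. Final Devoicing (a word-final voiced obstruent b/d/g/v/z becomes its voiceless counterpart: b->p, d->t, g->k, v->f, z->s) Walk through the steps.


Starting form: 'navpog'
Rule 1: Vowel Harmony: all vowels become 'a' (matching first vowel). 'navpog' -> 'navpag'
Rule 2: Consonant Assimilation: voiced obstruent before voiceless consonant becomes voiceless ('vp' -> 'fp'). 'navpag' -> 'nafpag'
Rule 3: Final Devoicing: word-final voiced obstruent 'g' becomes voiceless 'k'. 'nafpag' -> 'nafpak'
Final form: 'nafpak'

nafpak


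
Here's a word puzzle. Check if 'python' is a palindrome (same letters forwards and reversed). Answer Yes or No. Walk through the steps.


Forward: 'python'
Reversed: 'nohtyp'
They differ.

No


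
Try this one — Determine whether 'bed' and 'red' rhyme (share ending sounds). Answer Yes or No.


Rime (stressed vowel + following sounds) of 'bed': -ed = /ɛd/
Rime of 'red': -ed = /ɛd/
/ɛd/ and /ɛd/ are the same ending sound, so the words rhyme.

Yes


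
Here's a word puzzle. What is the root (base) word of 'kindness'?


Remove suffix '-ness' from 'kindness' to get root 'kind'.

kind


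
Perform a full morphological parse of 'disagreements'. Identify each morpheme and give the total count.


Step 1: Identify prefix: 'dis' (meaning: not/apart)
Step 2: Identify root: 'agree'
Step 3: Identify suffix(es): 'ment, s'
Decomposition: dis- (prefix: not/apart) + agree (root) + -ment (suffix: action/result) + -s (plural)
Total morphemes: 4

4 morphemes (dis- (prefix: not/apart) + agree (root) + -ment (suffix: action/result) + -s (plural))


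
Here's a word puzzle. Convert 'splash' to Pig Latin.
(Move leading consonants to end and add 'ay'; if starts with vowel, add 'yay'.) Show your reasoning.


'splash': move consonant cluster 'spl' to end and add 'ay': 'ashsplay'.

ashsplay


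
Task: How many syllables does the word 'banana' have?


Break 'banana' into syllables: ba-na-na -> ba | na | na = 3 syllables

3 syllables


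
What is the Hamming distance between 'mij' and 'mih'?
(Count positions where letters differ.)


Alignment:
Position 1: 'm' vs 'm' = match
Position 2: 'i' vs 'i' = match
Position 3: 'j' vs 'h' = DIFFER
Total differences: 1

1


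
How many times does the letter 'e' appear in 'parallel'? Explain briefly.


Letter 'e' in 'parallel': found at position(s) 7 = 1 occurrence(s).

1


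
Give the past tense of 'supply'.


Apply rule: Change -y to -ied. 'supply' becomes 'supplied'.

supplied


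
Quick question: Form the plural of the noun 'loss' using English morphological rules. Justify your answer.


Apply rule: Add -es (sibilant/fricative ending). 'loss' becomes 'losses'.

losses


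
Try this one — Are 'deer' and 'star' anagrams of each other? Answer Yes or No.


Sorted letters of 'deer': 'deer'
Sorted letters of 'star': 'arst'
They do not match.

No


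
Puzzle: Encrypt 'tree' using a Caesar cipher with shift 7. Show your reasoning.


Shift each letter by 7: t -> a, r -> y, e -> l, e -> l. Result: 'ayll'.

ayll


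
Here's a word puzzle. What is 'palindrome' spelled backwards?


Reverse 'palindrome' character by character: 'emordnilap'.

emordnilap


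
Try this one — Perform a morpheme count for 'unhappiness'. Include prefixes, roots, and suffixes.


Decomposition: un- (prefix) + happy (root) + -ness (suffix) = 3 morpheme(s)

3 morphemes


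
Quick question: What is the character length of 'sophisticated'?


Spell out 'sophisticated' and number each letter: s(1), o(2), p(3), h(4), i(5), s(6), t(7), i(8), c(9), a(10), t(11), e(12), d(13). Total: 13 letters.

13


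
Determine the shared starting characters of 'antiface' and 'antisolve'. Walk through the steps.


Compare from the start: 4 characters match: 'anti'. Mismatch at position 5: 'f' vs 's'.

anti


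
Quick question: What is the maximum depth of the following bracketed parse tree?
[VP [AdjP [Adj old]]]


Count bracket nesting levels:
'[' at pos 0: depth = 1
'[' at pos 4: depth = 2
'[' at pos 10: depth = 3
Maximum depth reached: 3

3


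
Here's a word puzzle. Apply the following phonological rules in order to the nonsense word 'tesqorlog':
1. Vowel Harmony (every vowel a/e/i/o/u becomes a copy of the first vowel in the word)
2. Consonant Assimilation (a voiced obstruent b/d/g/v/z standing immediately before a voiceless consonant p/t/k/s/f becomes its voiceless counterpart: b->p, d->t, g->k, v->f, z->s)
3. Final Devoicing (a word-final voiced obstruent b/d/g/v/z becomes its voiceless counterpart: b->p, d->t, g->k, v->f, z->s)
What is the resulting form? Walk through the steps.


Starting form: 'tesqorlog'
Rule 1: Vowel Harmony: all vowels become 'e' (matching first vowel). 'tesqorlog' -> 'tesqerleg'
Rule 2: Consonant Assimilation: no voiced obstruent (b/d/g/v/z) stands immediately before a voiceless consonant (p/t/k/s/f). No change.
Rule 3: Final Devoicing: word-final voiced obstruent 'g' becomes voiceless 'k'. 'tesqerleg' -> 'tesqerlek'
Final form: 'tesqerlek'

tesqerlek


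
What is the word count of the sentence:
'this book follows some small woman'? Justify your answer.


Split into words: this | book | follows | some | small | woman = 6 words.

6


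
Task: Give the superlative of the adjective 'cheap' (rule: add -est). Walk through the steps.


Apply superlative formation (add -est): 'cheap' -> 'cheapest'.

cheapest


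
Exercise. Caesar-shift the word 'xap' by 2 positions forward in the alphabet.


Shift each letter by 2: x -> z, a -> c, p -> r. Result: 'zcr'.

zcr


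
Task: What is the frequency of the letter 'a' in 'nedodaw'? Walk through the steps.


Letter 'a' in 'nedodaw': found at position(s) 6 = 1 occurrence(s).

1


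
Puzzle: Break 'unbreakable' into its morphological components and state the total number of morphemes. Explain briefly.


Step 1: Identify prefix: 'un' (meaning: not/reverse)
Step 2: Identify root: 'break'
Step 3: Identify suffix(es): 'able'
Decomposition: un- (prefix: not/reverse) + break (root) + -able (suffix: capable of)
Total morphemes: 3

3 morphemes (un- (prefix: not/reverse) + break (root) + -able (suffix: capable of))


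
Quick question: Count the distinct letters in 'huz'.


Unique letters in 'huz': {h, u, z} = 3 distinct letters.

3


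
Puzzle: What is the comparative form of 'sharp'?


Apply comparative formation (add -er): 'sharp' -> 'sharper'.

sharper


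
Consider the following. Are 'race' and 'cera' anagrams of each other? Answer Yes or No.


Sorted letters of 'race': 'acer'
Sorted letters of 'cera': 'acer'
They match.

Yes


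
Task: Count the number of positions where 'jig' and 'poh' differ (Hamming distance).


Alignment:
Position 1: 'j' vs 'p' = DIFFER
Position 2: 'i' vs 'o' = DIFFER
Position 3: 'g' vs 'h' = DIFFER
Total differences: 3

3


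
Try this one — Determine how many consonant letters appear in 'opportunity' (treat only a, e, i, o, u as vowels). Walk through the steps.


Consonants in 'opportunity': p, p, r, t, n, t, y = 7 consonants.

7


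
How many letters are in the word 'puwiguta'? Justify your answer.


Spell out 'puwiguta' and number each letter: p(1), u(2), w(3), i(4), g(5), u(6), t(7), a(8). Total: 8 letters.

8


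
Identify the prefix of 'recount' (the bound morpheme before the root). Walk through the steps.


The word 'recount' = 're' (prefix) + 'count' (root). The prefix is 're'.

re


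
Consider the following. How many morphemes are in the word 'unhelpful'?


Decomposition: un- (prefix) + help (root) + -ful (suffix) = 3 morpheme(s)

3 morphemes


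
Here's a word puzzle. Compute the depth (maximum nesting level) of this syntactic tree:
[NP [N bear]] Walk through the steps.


Count bracket nesting levels:
'[' at pos 0: depth = 1
'[' at pos 4: depth = 2
Maximum depth reached: 2

2


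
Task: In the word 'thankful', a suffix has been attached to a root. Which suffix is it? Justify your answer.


The word 'thankful' = 'thank' (root) + '-ful' (suffix). The suffix is '-ful'.

ful


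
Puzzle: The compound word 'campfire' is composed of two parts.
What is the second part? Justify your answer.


Split 'campfire' into 'camp' + 'fire'. The second part is 'fire'.

fire


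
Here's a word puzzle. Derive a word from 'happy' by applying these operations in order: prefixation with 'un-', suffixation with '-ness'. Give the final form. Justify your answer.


Step 1: Add prefix 'un-' to 'happy' = 'unhappy'
Step 2: Add suffix '-ness' to 'unhappy' = 'unhappiness'

unhappiness


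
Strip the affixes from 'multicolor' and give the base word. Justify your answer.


Remove prefix 'multi' from 'multicolor' to get root 'color'.

color


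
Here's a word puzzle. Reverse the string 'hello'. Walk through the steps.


Reverse 'hello' character by character: 'olleh'.

olleh


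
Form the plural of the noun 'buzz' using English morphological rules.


Apply rule: Add -es (sibilant/fricative ending). 'buzz' becomes 'buzzes'.

buzzes


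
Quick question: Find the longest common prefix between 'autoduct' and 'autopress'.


Compare from the start: 4 characters match: 'auto'. Mismatch at position 5: 'd' vs 'p'.

auto


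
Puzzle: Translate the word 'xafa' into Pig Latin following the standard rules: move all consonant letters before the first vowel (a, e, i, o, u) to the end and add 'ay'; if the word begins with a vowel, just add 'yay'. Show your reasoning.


'xafa': move consonant cluster 'x' to end and add 'ay': 'afaxay'.

afaxay


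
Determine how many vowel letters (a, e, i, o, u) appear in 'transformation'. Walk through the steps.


Vowels in 'transformation': a, o, a, i, o = 5 vowels.

5


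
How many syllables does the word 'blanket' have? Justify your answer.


Break 'blanket' into syllables: blan-ket -> blan | ket = 2 syllables

2 syllables


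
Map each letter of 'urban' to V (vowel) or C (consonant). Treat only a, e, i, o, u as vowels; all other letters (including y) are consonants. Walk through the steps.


Letter mapping: u = V, r = C, b = C, a = V, n = C.

VCCVC


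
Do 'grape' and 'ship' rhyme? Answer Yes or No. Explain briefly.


Rime (stressed vowel + following sounds) of 'grape': -ape = /eɪp/
Rime of 'ship': -ip = /ɪp/
/eɪp/ and /ɪp/ are different ending sounds, so the words do not rhyme.

No


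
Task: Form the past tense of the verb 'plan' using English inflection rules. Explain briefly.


Apply rule: Double final consonant and add -ed. 'plan' becomes 'planned'.

planned


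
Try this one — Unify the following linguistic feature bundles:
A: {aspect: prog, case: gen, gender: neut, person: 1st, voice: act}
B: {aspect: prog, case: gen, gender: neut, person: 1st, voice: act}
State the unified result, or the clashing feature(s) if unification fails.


Compare features:
aspect: A=prog vs B=prog -> unified: prog
case: A=gen vs B=gen -> unified: gen
gender: A=neut vs B=neut -> unified: neut
person: A=1st vs B=1st -> unified: 1st
voice: A=act vs B=act -> unified: act
No clashes found.

Unified: {aspect: prog, case: gen, gender: neut, person: 1st, voice: act}


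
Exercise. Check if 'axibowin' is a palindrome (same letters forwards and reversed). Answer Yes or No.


Forward: 'axibowin'
Reversed: 'niwobixa'
They differ.

No


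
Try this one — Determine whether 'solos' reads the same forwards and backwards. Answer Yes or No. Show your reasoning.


Forward: 'solos'
Reversed: 'solos'
They are identical.

Yes


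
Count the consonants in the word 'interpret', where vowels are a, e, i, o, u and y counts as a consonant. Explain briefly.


Consonants in 'interpret': n, t, r, p, r, t = 6 consonants.

6


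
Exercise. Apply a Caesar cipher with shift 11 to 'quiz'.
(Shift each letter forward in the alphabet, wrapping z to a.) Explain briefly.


Shift each letter by 11: q -> b, u -> f, i -> t, z -> k. Result: 'bftk'.

bftk


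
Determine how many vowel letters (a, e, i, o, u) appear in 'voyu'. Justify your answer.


Vowels in 'voyu': o, u = 2 vowels.

2


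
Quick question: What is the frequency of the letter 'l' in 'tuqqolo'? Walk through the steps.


Letter 'l' in 'tuqqolo': found at position(s) 6 = 1 occurrence(s).

1


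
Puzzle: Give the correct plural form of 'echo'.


Apply rule: Add -es (consonant + o). 'echo' becomes 'echoes'.

echoes


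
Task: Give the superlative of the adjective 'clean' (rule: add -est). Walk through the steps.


Apply superlative formation (add -est): 'clean' -> 'cleanest'.

cleanest


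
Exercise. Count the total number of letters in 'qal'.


Spell out 'qal' and number each letter: q(1), a(2), l(3). Total: 3 letters.

3


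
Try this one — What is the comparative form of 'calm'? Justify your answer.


Apply comparative formation (add -er): 'calm' -> 'calmer'.

calmer


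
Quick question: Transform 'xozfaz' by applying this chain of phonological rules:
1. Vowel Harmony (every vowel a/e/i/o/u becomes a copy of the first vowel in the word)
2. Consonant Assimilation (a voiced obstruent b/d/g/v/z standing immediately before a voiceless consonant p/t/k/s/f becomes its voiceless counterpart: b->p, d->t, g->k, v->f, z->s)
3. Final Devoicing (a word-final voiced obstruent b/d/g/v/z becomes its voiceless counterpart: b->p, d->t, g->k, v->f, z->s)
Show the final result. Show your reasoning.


Starting form: 'xozfaz'
Rule 1: Vowel Harmony: all vowels become 'o' (matching first vowel). 'xozfaz' -> 'xozfoz'
Rule 2: Consonant Assimilation: voiced obstruent before voiceless consonant becomes voiceless ('zf' -> 'sf'). 'xozfoz' -> 'xosfoz'
Rule 3: Final Devoicing: word-final voiced obstruent 'z' becomes voiceless 's'. 'xosfoz' -> 'xosfos'
Final form: 'xosfos'

xosfos


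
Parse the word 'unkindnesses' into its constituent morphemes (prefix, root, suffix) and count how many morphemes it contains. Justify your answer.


Step 1: Identify prefix: 'un' (meaning: not/reverse)
Step 2: Identify root: 'kind'
Step 3: Identify suffix(es): 'ness, es'
Decomposition: un- (prefix: not/reverse) + kind (root) + -ness (suffix: state of) + -es (plural)
Total morphemes: 4

4 morphemes (un- (prefix: not/reverse) + kind (root) + -ness (suffix: state of) + -es (plural))


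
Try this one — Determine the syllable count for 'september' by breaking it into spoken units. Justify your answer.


Break 'september' into syllables: sep-tem-ber -> sep | tem | ber = 3 syllables

3 syllables


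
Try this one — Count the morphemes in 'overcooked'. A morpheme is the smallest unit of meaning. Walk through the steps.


Decomposition: over- (prefix) + cook (root) + -ed (suffix) = 3 morpheme(s)

3 morphemes


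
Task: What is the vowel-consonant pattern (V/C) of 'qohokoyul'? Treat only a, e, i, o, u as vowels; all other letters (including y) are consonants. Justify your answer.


Letter mapping: q = C, o = V, h = C, o = V, k = C, o = V, y = C, u = V, l = C.

CVCVCVCVC


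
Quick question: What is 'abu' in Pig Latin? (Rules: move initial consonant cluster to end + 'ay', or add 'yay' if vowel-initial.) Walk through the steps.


'abu' starts with a vowel, so add 'yay': 'abuyay'.

abuyay


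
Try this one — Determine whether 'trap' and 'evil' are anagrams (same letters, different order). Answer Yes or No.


Sorted letters of 'trap': 'aprt'
Sorted letters of 'evil': 'eilv'
They do not match.

No


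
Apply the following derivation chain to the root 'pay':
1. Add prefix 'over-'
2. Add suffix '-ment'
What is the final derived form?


Step 1: Add prefix 'over-' to 'pay' = 'overpay'
Step 2: Add suffix '-ment' to 'overpay' = 'overpayment'

overpayment


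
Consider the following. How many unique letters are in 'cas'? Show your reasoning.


Unique letters in 'cas': {a, c, s} = 3 distinct letters.

3


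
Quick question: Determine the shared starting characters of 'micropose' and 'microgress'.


Compare from the start: 5 characters match: 'micro'. Mismatch at position 6: 'p' vs 'g'.

micro


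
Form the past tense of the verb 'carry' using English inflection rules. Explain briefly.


Apply rule: Change -y to -ied. 'carry' becomes 'carried'.

carried


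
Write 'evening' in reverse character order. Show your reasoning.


Reverse 'evening' character by character: 'gnineve'.

gnineve


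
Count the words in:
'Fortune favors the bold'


Split into words: Fortune | favors | the | bold = 4 words.

4


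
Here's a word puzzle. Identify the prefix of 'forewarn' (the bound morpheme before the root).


The word 'forewarn' = 'fore' (prefix) + 'warn' (root). The prefix is 'fore'.

fore


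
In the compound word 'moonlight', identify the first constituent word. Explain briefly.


Split 'moonlight' into 'moon' + 'light'. The first part is 'moon'.

moon


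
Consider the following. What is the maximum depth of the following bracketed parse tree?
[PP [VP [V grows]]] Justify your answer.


Count bracket nesting levels:
'[' at pos 0: depth = 1
'[' at pos 4: depth = 2
'[' at pos 8: depth = 3
Maximum depth reached: 3

3


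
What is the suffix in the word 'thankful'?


The word 'thankful' = 'thank' (root) + '-ful' (suffix). The suffix is '-ful'.

ful


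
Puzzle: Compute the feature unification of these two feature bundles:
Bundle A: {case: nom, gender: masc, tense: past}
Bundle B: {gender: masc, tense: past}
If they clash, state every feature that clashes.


Compare features:
case: A=nom vs B=_ -> unified: nom
gender: A=masc vs B=masc -> unified: masc
tense: A=past vs B=past -> unified: past
No clashes found.

Unified: {case: nom, gender: masc, tense: past}


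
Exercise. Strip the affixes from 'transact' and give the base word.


Remove prefix 'trans' from 'transact' to get root 'act'.

act


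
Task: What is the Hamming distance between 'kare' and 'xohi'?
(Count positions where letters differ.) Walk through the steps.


Alignment:
Position 1: 'k' vs 'x' = DIFFER
Position 2: 'a' vs 'o' = DIFFER
Position 3: 'r' vs 'h' = DIFFER
Position 4: 'e' vs 'i' = DIFFER
Total differences: 4

4


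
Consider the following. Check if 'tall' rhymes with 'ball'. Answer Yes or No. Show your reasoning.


Rime (stressed vowel + following sounds) of 'tall': -all = /ɔːl/
Rime of 'ball': -all = /ɔːl/
/ɔːl/ and /ɔːl/ are the same ending sound, so the words rhyme.

Yes


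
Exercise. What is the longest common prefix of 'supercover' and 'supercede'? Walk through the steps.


Compare from the start: 6 characters match: 'superc'. Mismatch at position 7: 'o' vs 'e'.

superc


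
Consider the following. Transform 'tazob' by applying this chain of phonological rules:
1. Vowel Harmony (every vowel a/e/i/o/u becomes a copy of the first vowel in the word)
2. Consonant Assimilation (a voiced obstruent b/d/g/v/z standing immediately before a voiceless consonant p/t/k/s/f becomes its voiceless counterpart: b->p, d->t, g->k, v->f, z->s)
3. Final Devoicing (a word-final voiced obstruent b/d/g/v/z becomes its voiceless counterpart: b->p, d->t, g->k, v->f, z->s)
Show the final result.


Starting form: 'tazob'
Rule 1: Vowel Harmony: all vowels become 'a' (matching first vowel). 'tazob' -> 'tazab'
Rule 2: Consonant Assimilation: no voiced obstruent (b/d/g/v/z) stands immediately before a voiceless consonant (p/t/k/s/f). No change.
Rule 3: Final Devoicing: word-final voiced obstruent 'b' becomes voiceless 'p'. 'tazab' -> 'tazap'
Final form: 'tazap'

tazap


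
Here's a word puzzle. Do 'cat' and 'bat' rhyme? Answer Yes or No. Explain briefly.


Rime (stressed vowel + following sounds) of 'cat': -at = /æt/
Rime of 'bat': -at = /æt/
/æt/ and /æt/ are the same ending sound, so the words rhyme.

Yes


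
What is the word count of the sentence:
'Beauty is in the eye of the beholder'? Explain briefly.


Split into words: Beauty | is | in | the | eye | of | the | beholder = 8 words.

8


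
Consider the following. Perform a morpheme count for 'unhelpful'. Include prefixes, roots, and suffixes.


Decomposition: un- (prefix) + help (root) + -ful (suffix) = 3 morpheme(s)

3 morphemes


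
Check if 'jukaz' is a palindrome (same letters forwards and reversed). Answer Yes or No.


Forward: 'jukaz'
Reversed: 'zakuj'
They differ.

No


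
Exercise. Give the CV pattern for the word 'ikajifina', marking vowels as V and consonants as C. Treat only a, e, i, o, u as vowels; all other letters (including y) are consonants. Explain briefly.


Letter mapping: i = V, k = C, a = V, j = C, i = V, f = C, i = V, n = C, a = V.

VCVCVCVCV


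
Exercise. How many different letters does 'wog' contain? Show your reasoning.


Unique letters in 'wog': {g, o, w} = 3 distinct letters.

3


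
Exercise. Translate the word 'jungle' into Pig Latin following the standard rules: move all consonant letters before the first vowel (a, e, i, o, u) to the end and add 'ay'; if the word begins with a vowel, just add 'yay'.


'jungle': move consonant cluster 'j' to end and add 'ay': 'unglejay'.

unglejay


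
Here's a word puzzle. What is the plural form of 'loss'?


Apply rule: Add -es (sibilant/fricative ending). 'loss' becomes 'losses'.

losses


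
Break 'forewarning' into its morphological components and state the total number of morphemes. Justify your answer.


Step 1: Identify prefix: 'fore' (meaning: before/front)
Step 2: Identify root: 'warn'
Step 3: Identify suffix(es): 'ing'
Decomposition: fore- (prefix: before/front) + warn (root) + -ing (suffix: ongoing action)
Total morphemes: 3

3 morphemes (fore- (prefix: before/front) + warn (root) + -ing (suffix: ongoing action))


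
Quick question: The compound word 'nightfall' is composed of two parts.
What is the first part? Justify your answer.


Split 'nightfall' into 'night' + 'fall'. The first part is 'night'.

night


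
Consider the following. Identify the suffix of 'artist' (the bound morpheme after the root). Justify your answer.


The word 'artist' = 'art' (root) + '-ist' (suffix). The suffix is '-ist'.

ist


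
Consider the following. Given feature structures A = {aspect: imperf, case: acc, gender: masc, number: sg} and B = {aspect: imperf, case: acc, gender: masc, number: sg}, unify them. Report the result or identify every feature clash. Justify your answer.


Compare features:
aspect: A=imperf vs B=imperf -> unified: imperf
case: A=acc vs B=acc -> unified: acc
gender: A=masc vs B=masc -> unified: masc
number: A=sg vs B=sg -> unified: sg
No clashes found.

Unified: {aspect: imperf, case: acc, gender: masc, number: sg}


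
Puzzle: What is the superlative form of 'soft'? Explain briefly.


Apply superlative formation (add -est): 'soft' -> 'softest'.

softest


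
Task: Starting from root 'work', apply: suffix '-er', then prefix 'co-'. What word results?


Step 1: Add suffix '-er' to 'work' = 'worker'
Step 2: Add prefix 'co-' to 'worker' = 'coworker'

coworker


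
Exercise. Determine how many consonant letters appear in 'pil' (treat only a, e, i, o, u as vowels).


Consonants in 'pil': p, l = 2 consonants.

2


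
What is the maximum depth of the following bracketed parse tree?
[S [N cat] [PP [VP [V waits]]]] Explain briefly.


Count bracket nesting levels:
'[' at pos 0: depth = 1
'[' at pos 3: depth = 2
'[' at pos 11: depth = 2
'[' at pos 15: depth = 3
'[' at pos 19: depth = 4
Maximum depth reached: 4

4


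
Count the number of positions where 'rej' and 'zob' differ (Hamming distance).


Alignment:
Position 1: 'r' vs 'z' = DIFFER
Position 2: 'e' vs 'o' = DIFFER
Position 3: 'j' vs 'b' = DIFFER
Total differences: 3

3


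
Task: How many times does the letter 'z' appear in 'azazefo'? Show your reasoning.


Letter 'z' in 'azazefo': found at position(s) 2, 4 = 2 occurrence(s).

2


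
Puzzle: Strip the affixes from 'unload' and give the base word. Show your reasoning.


Remove prefix 'un' from 'unload' to get root 'load'.

load


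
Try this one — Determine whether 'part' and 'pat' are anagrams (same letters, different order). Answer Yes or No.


Sorted letters of 'part': 'aprt'
Sorted letters of 'pat': 'apt'
They do not match.

No


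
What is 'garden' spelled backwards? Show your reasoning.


Reverse 'garden' character by character: 'nedrag'.

nedrag


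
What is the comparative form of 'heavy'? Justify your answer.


Apply comparative formation (consonant + y: change y to i, add -er): 'heavy' -> 'heavier'.

heavier


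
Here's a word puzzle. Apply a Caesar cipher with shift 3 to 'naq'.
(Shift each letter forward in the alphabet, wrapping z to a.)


Shift each letter by 3: n -> q, a -> d, q -> t. Result: 'qdt'.

qdt


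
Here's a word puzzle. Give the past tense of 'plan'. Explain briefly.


Apply rule: Double final consonant and add -ed. 'plan' becomes 'planned'.

planned


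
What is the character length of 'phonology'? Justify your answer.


Spell out 'phonology' and number each letter: p(1), h(2), o(3), n(4), o(5), l(6), o(7), g(8), y(9). Total: 9 letters.

9


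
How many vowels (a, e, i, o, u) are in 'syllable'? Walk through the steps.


Vowels in 'syllable': a, e = 2 vowels.

2


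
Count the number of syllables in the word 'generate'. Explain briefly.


Break 'generate' into syllables: gen-er-ate -> gen | er | ate = 3 syllables

3 syllables


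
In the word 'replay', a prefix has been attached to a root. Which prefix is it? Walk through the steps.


The word 'replay' = 're' (prefix) + 'play' (root). The prefix is 're'.

re


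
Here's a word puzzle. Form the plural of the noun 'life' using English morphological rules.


Apply rule: Change -fe to -ves. 'life' becomes 'lives'.

lives


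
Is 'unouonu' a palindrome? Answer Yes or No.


Forward: 'unouonu'
Reversed: 'unouonu'
They are identical.

Yes


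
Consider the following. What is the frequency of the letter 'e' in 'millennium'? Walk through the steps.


Letter 'e' in 'millennium': found at position(s) 5 = 1 occurrence(s).

1


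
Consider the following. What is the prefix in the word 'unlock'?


The word 'unlock' = 'un' (prefix) + 'lock' (root). The prefix is 'un'.

un


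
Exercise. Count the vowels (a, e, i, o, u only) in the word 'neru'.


Vowels in 'neru': e, u = 2 vowels.

2


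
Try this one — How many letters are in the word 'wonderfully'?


Spell out 'wonderfully' and number each letter: w(1), o(2), n(3), d(4), e(5), r(6), f(7), u(8), l(9), l(10), y(11). Total: 11 letters.

11


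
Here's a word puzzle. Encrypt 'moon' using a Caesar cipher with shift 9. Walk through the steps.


Shift each letter by 9: m -> v, o -> x, o -> x, n -> w. Result: 'vxxw'.

vxxw


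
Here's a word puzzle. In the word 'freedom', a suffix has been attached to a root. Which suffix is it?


The word 'freedom' = 'free' (root) + '-dom' (suffix). The suffix is '-dom'.

dom


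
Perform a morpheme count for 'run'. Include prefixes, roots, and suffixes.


Decomposition: run (free morpheme) = 1 morpheme(s)

1 morphemes


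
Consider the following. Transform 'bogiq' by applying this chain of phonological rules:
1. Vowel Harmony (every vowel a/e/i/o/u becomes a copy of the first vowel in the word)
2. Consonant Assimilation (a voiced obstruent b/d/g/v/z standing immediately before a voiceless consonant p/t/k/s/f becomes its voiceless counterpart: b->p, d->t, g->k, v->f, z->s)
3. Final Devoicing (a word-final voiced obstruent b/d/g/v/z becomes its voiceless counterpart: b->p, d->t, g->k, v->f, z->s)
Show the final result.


Starting form: 'bogiq'
Rule 1: Vowel Harmony: all vowels become 'o' (matching first vowel). 'bogiq' -> 'bogoq'
Rule 2: Consonant Assimilation: no voiced obstruent (b/d/g/v/z) stands immediately before a voiceless consonant (p/t/k/s/f). No change.
Rule 3: Final Devoicing: final consonant 'q' is not one of the voiced obstruents b/d/g/v/z. No change.
Final form: 'bogoq'

bogoq


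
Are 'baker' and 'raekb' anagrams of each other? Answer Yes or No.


Sorted letters of 'baker': 'abekr'
Sorted letters of 'raekb': 'abekr'
They match.

Yes


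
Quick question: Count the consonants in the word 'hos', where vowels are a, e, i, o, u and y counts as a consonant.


Consonants in 'hos': h, s = 2 consonants.

2


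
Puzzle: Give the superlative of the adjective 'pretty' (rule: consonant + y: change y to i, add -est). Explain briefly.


Apply superlative formation (consonant + y: change y to i, add -est): 'pretty' -> 'prettiest'.

prettiest


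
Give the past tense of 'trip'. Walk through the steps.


Apply rule: Double final consonant and add -ed. 'trip' becomes 'tripped'.

tripped


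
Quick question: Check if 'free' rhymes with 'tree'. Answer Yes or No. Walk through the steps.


Rime (stressed vowel + following sounds) of 'free': -ee = /iː/
Rime of 'tree': -ee = /iː/
/iː/ and /iː/ are the same ending sound, so the words rhyme.

Yes


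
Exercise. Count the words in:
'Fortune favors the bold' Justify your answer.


Split into words: Fortune | favors | the | bold = 4 words.

4


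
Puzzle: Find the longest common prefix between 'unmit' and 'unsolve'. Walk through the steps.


Compare from the start: 2 characters match: 'un'. Mismatch at position 3: 'm' vs 's'.

un


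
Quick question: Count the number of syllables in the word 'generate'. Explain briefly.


Break 'generate' into syllables: gen-er-ate -> gen | er | ate = 3 syllables

3 syllables


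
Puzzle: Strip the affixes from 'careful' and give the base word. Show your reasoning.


Remove suffix '-ful' from 'careful' to get root 'care'.

care


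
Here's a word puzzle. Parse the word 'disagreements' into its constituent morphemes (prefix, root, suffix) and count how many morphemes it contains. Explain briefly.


Step 1: Identify prefix: 'dis' (meaning: not/apart)
Step 2: Identify root: 'agree'
Step 3: Identify suffix(es): 'ment, s'
Decomposition: dis- (prefix: not/apart) + agree (root) + -ment (suffix: action/result) + -s (plural)
Total morphemes: 4

4 morphemes (dis- (prefix: not/apart) + agree (root) + -ment (suffix: action/result) + -s (plural))


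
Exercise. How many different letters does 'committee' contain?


Unique letters in 'committee': {c, e, i, m, o, t} = 6 distinct letters.

6


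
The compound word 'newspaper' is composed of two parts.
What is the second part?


Split 'newspaper' into 'news' + 'paper'. The second part is 'paper'.

paper


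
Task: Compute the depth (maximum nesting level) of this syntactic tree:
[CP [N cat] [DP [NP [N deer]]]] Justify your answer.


Count bracket nesting levels:
'[' at pos 0: depth = 1
'[' at pos 4: depth = 2
'[' at pos 12: depth = 2
'[' at pos 16: depth = 3
'[' at pos 20: depth = 4
Maximum depth reached: 4

4


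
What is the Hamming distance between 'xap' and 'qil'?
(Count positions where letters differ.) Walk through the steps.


Alignment:
Position 1: 'x' vs 'q' = DIFFER
Position 2: 'a' vs 'i' = DIFFER
Position 3: 'p' vs 'l' = DIFFER
Total differences: 3

3


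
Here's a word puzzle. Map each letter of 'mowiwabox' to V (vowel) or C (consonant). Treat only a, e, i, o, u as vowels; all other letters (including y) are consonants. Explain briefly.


Letter mapping: m = C, o = V, w = C, i = V, w = C, a = V, b = C, o = V, x = C.

CVCVCVCVC


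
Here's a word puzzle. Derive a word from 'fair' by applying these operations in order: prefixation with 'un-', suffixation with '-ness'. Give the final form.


Step 1: Add prefix 'un-' to 'fair' = 'unfair'
Step 2: Add suffix '-ness' to 'unfair' = 'unfairness'

unfairness


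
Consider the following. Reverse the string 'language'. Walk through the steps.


Reverse 'language' character by character: 'egaugnal'.

egaugnal


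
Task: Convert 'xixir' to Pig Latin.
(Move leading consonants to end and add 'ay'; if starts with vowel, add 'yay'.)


'xixir': move consonant cluster 'x' to end and add 'ay': 'ixirxay'.

ixirxay


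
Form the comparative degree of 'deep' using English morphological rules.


Apply comparative formation (add -er): 'deep' -> 'deeper'.

deeper


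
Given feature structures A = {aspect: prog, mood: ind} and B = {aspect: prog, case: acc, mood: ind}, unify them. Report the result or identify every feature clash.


Compare features:
aspect: A=prog vs B=prog -> unified: prog
case: A=_ vs B=acc -> unified: acc
mood: A=ind vs B=ind -> unified: ind
No clashes found.

Unified: {aspect: prog, case: acc, mood: ind}


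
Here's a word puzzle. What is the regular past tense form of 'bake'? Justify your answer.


Apply rule: Add -d (word ends in -e). 'bake' becomes 'baked'.

baked


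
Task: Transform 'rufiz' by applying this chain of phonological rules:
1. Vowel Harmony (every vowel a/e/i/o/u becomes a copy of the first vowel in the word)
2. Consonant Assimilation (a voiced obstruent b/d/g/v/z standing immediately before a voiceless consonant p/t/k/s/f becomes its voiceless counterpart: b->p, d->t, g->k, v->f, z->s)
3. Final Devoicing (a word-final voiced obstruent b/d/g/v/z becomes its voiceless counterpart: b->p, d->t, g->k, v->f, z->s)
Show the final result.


Starting form: 'rufiz'
Rule 1: Vowel Harmony: all vowels become 'u' (matching first vowel). 'rufiz' -> 'rufuz'
Rule 2: Consonant Assimilation: no voiced obstruent (b/d/g/v/z) stands immediately before a voiceless consonant (p/t/k/s/f). No change.
Rule 3: Final Devoicing: word-final voiced obstruent 'z' becomes voiceless 's'. 'rufuz' -> 'rufus'
Final form: 'rufus'

rufus
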